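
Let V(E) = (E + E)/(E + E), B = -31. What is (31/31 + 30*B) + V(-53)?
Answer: -928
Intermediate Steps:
V(E) = 1 (V(E) = (2*E)/((2*E)) = (2*E)*(1/(2*E)) = 1)
(31/31 + 30*B) + V(-53) = (31/31 + 30*(-31)) + 1 = (31*(1/31) - 930) + 1 = (1 - 930) + 1 = -929 + 1 = -928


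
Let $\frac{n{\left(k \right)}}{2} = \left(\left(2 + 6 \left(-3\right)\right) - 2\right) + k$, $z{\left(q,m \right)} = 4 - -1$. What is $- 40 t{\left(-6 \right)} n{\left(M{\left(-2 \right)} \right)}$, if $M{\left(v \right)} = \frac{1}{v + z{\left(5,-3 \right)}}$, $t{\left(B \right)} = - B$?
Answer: $8480$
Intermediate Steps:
$z{\left(q,m \right)} = 5$ ($z{\left(q,m \right)} = 4 + 1 = 5$)
$M{\left(v \right)} = \frac{1}{5 + v}$ ($M{\left(v \right)} = \frac{1}{v + 5} = \frac{1}{5 + v}$)
$n{\left(k \right)} = -36 + 2 k$ ($n{\left(k \right)} = 2 \left(\left(\left(2 + 6 \left(-3\right)\right) - 2\right) + k\right) = 2 \left(\left(\left(2 - 18\right) - 2\right) + k\right) = 2 \left(\left(-16 - 2\right) + k\right) = 2 \left(-18 + k\right) = -36 + 2 k$)
$- 40 t{\left(-6 \right)} n{\left(M{\left(-2 \right)} \right)} = - 40 \left(\left(-1\right) \left(-6\right)\right) \left(-36 + \frac{2}{5 - 2}\right) = \left(-40\right) 6 \left(-36 + \frac{2}{3}\right) = - 240 \left(-36 + 2 \cdot \frac{1}{3}\right) = - 240 \left(-36 + \frac{2}{3}\right) = \left(-240\right) \left(- \frac{106}{3}\right) = 8480$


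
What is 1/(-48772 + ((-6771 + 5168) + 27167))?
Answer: -1/23208 ≈ -4.3089e-5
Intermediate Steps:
1/(-48772 + ((-6771 + 5168) + 27167)) = 1/(-48772 + (-1603 + 27167)) = 1/(-48772 + 25564) = 1/(-23208) = -1/23208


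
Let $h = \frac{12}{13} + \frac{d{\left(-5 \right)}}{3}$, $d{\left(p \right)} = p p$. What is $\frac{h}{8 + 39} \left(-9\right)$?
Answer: $- \frac{1083}{611} \approx -1.7725$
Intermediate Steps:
$d{\left(p \right)} = p^{2}$
$h = \frac{361}{39}$ ($h = \frac{12}{13} + \frac{\left(-5\right)^{2}}{3} = 12 \cdot \frac{1}{13} + 25 \cdot \frac{1}{3} = \frac{12}{13} + \frac{25}{3} = \frac{361}{39} \approx 9.2564$)
$\frac{h}{8 + 39} \left(-9\right) = \frac{1}{8 + 39} \cdot \frac{361}{39} \left(-9\right) = \frac{1}{47} \cdot \frac{361}{39} \left(-9\right) = \frac{361}{1833} \left(-9\right) = - \frac{1083}{611}$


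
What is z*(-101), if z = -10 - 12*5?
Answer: 7070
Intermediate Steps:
z = -70 (z = -10 - 60 = -70)
z*(-101) = -70*(-101) = 7070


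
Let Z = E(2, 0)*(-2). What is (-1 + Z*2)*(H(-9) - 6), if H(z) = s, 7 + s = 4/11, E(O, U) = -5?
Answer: -2641/11 ≈ -240.09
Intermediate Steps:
s = -73/11 (s = -7 + 4/11 = -73/11 ≈ -6.6364)
H(z) = -73/11
Z = 10 (Z = -5*(-2) = 10)
(-1 + Z*2)*(H(-9) - 6) = (-1 + 10*2)*(-73/11 - 6) = (-1 + 20)*(-139/11) = 19*(-139/11) = -2641/11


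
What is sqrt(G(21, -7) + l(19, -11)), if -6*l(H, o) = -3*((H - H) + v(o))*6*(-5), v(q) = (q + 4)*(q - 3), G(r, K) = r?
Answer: 3*I*sqrt(161) ≈ 38.066*I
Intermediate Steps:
v(q) = (-3 + q)*(4 + q) (v(q) = (4 + q)*(-3 + q) = (-3 + q)*(4 + q))
l(H, o) = 180 - 15*o - 15*o**2 (l(H, o) = -(-3*((H - H) + (-12 + o + o**2))*6)*(-5)/6 = -(-3*(0 + (-12 + o + o**2))*6)*(-5)/6 = -(-3*(-12 + o + o**2)*6)*(-5)/6 = -(-3*(-72 + 6*o + 6*o**2))*(-5)/6 = -(216 - 18*o - 18*o**2)*(-5)/6 = -(-1080 + 90*o + 90*o**2)/6 = 180 - 15*o - 15*o**2)
sqrt(G(21, -7) + l(19, -11)) = sqrt(21 + (180 - 15*(-11) - 15*(-11)**2)) = sqrt(21 + (180 + 165 - 15*121)) = sqrt(21 + (180 + 165 - 1815)) = sqrt(21 - 1470) = sqrt(-1449) = 3*I*sqrt(161)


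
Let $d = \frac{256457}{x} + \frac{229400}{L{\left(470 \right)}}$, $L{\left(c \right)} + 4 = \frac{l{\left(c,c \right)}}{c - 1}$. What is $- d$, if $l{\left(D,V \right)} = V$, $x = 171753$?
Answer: $\frac{249706814017}{3263307} \approx 76520.0$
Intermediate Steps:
$L{\left(c \right)} = -4 + \frac{c}{-1 + c}$ ($L{\left(c \right)} = -4 + \frac{c}{c - 1} = -4 + \frac{c}{-1 + c}$)
$d = - \frac{249706814017}{3263307}$ ($d = \frac{256457}{171753} + \frac{229400}{\frac{1}{-1 + 470} \left(4 - 1410\right)} = 256457 \cdot \frac{1}{171753} + \frac{229400}{\frac{1}{469} \left(4 - 1410\right)} = \frac{256457}{171753} + \frac{229400}{\frac{1}{469} \left(-1406\right)} = \frac{256457}{171753} + \frac{229400}{- \frac{1406}{469}} = \frac{256457}{171753} + 229400 \left(- \frac{469}{1406}\right) = \frac{256457}{171753} - \frac{1453900}{19} = - \frac{249706814017}{3263307} \approx -76520.0$)
$- d = \left(-1\right) \left(- \frac{249706814017}{3263307}\right) = \frac{249706814017}{3263307}$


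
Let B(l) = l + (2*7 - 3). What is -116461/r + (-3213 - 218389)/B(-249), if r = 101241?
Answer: 1600535026/1721097 ≈ 929.95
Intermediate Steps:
B(l) = 11 + l (B(l) = l + (14 - 3) = l + 11 = 11 + l)
-116461/r + (-3213 - 218389)/B(-249) = -116461/101241 + (-3213 - 218389)/(11 - 249) = -116461*1/101241 - 221602/(-238) = -116461/101241 - 221602*(-1/238) = -116461/101241 + 110801/119 = 1600535026/1721097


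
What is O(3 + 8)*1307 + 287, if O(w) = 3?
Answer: 4208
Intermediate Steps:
O(3 + 8)*1307 + 287 = 3*1307 + 287 = 3921 + 287 = 4208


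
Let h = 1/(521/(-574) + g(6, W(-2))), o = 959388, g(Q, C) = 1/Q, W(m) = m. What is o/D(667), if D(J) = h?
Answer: -204029848/287 ≈ -7.1091e+5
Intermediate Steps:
h = -861/638 (h = 1/(521/(-574) + 1/6) = 1/(521*(-1/574) + 1/6) = 1/(-521/574 + 1/6) = 1/(-638/861) = -861/638 ≈ -1.3495)
D(J) = -861/638
o/D(667) = 959388/(-861/638) = 959388*(-638/861) = -204029848/287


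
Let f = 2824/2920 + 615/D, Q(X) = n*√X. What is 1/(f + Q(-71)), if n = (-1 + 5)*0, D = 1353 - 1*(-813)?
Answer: 263530/329691 ≈ 0.79932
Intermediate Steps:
D = 2166 (D = 1353 + 813 = 2166)
n = 0 (n = 4*0 = 0)
Q(X) = 0 (Q(X) = 0*√X = 0)
f = 329691/263530 (f = 2824/2920 + 615/2166 = 2824*(1/2920) + 615*(1/2166) = 353/365 + 205/722 = 329691/263530 ≈ 1.2511)
1/(f + Q(-71)) = 1/(329691/263530 + 0) = 1/(329691/263530) = 263530/329691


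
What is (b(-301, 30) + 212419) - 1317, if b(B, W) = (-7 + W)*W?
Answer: 211792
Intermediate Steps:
b(B, W) = W*(-7 + W)
(b(-301, 30) + 212419) - 1317 = (30*(-7 + 30) + 212419) - 1317 = (30*23 + 212419) - 1317 = (690 + 212419) - 1317 = 213109 - 1317 = 211792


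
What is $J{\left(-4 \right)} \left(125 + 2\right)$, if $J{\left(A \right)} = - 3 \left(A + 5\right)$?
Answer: $-381$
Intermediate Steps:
$J{\left(A \right)} = -15 - 3 A$ ($J{\left(A \right)} = - 3 \left(5 + A\right) = -15 - 3 A$)
$J{\left(-4 \right)} \left(125 + 2\right) = \left(-15 - -12\right) \left(125 + 2\right) = \left(-15 + 12\right) 127 = \left(-3\right) 127 = -381$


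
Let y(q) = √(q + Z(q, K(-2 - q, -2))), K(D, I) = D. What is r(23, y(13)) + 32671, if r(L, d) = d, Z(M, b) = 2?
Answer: 32671 + √15 ≈ 32675.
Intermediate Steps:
y(q) = √(2 + q) (y(q) = √(q + 2) = √(2 + q))
r(23, y(13)) + 32671 = √(2 + 13) + 32671 = √15 + 32671 = 32671 + √15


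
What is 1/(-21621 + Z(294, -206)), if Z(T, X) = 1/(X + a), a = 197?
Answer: -9/194590 ≈ -4.6251e-5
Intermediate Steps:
Z(T, X) = 1/(197 + X) (Z(T, X) = 1/(X + 197) = 1/(197 + X))
1/(-21621 + Z(294, -206)) = 1/(-21621 + 1/(197 - 206)) = 1/(-21621 + 1/(-9)) = 1/(-21621 - ⅑) = 1/(-194590/9) = -9/194590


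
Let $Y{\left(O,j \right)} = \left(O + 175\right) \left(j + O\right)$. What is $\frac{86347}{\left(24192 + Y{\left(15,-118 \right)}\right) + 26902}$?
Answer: $\frac{86347}{31524} \approx 2.7391$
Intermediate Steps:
$Y{\left(O,j \right)} = \left(175 + O\right) \left(O + j\right)$
$\frac{86347}{\left(24192 + Y{\left(15,-118 \right)}\right) + 26902} = \frac{86347}{\left(24192 + \left(15^{2} + 175 \cdot 15 + 175 \left(-118\right) + 15 \left(-118\right)\right)\right) + 26902} = \frac{86347}{\left(24192 + \left(225 + 2625 - 20650 - 1770\right)\right) + 26902} = \frac{86347}{\left(24192 - 19570\right) + 26902} = \frac{86347}{4622 + 26902} = \frac{86347}{31524}$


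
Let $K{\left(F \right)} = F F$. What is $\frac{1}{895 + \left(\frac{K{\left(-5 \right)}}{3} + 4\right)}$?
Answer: $\frac{3}{2722} \approx 0.0011021$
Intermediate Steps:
$K{\left(F \right)} = F^{2}$
$\frac{1}{895 + \left(\frac{K{\left(-5 \right)}}{3} + 4\right)} = \frac{1}{895 + \left(\frac{\left(-5\right)^{2}}{3} + 4\right)} = \frac{1}{895 + \left(25 \cdot \frac{1}{3} + 4\right)} = \frac{1}{895 + \left(\frac{25}{3} + 4\right)} = \frac{1}{895 + \frac{37}{3}} = \frac{1}{\frac{2722}{3}} = \frac{3}{2722}$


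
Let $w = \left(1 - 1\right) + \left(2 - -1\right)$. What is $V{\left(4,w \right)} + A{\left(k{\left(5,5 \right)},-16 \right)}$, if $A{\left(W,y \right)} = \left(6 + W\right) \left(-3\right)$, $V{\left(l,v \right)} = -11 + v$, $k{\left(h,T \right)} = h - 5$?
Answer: $-26$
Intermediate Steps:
$k{\left(h,T \right)} = -5 + h$ ($k{\left(h,T \right)} = h - 5 = -5 + h$)
$w = 3$ ($w = 0 + \left(2 + 1\right) = 0 + 3 = 3$)
$A{\left(W,y \right)} = -18 - 3 W$
$V{\left(4,w \right)} + A{\left(k{\left(5,5 \right)},-16 \right)} = \left(-11 + 3\right) - \left(18 + 3 \left(-5 + 5\right)\right) = -8 - 18 = -26$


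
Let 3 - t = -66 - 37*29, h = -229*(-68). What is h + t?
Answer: 16714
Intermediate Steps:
h = 15572
t = 1142 (t = 3 - (-66 - 37*29) = 3 - (-66 - 1073) = 3 - 1*(-1139) = 3 + 1139 = 1142)
h + t = 15572 + 1142 = 16714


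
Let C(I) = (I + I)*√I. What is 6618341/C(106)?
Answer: 6618341*√106/22472 ≈ 3032.2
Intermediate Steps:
C(I) = 2*I^(3/2) (C(I) = (2*I)*√I = 2*I^(3/2))
6618341/C(106) = 6618341/((2*106^(3/2))) = 6618341/((2*(106*√106))) = 6618341/((212*√106)) = 6618341*(√106/22472) = 6618341*√106/22472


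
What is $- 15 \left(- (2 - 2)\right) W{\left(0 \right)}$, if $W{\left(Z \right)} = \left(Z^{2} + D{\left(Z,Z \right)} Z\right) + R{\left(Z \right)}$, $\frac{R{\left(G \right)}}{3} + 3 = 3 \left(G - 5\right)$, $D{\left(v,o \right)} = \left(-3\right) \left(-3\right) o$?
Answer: $0$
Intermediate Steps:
$D{\left(v,o \right)} = 9 o$
$R{\left(G \right)} = -54 + 9 G$ ($R{\left(G \right)} = -9 + 3 \cdot 3 \left(G - 5\right) = -9 + 3 \cdot 3 \left(-5 + G\right) = -9 + 3 \left(-15 + 3 G\right) = -9 + \left(-45 + 9 G\right) = -54 + 9 G$)
$W{\left(Z \right)} = -54 + 9 Z + 10 Z^{2}$ ($W{\left(Z \right)} = \left(Z^{2} + 9 Z Z\right) + \left(-54 + 9 Z\right) = \left(Z^{2} + 9 Z^{2}\right) + \left(-54 + 9 Z\right) = 10 Z^{2} + \left(-54 + 9 Z\right) = -54 + 9 Z + 10 Z^{2}$)
$- 15 \left(- (2 - 2)\right) W{\left(0 \right)} = - 15 \left(- (2 - 2)\right) \left(-54 + 9 \cdot 0 + 10 \cdot 0^{2}\right) = - 15 \left(\left(-1\right) 0\right) \left(-54 + 0 + 10 \cdot 0\right) = \left(-15\right) 0 \left(-54 + 0 + 0\right) = 0 \left(-54\right) = 0$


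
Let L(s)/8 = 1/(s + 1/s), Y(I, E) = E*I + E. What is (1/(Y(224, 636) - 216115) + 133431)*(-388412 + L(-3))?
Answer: -18920567446529408/365075 ≈ -5.1827e+10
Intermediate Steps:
Y(I, E) = E + E*I
L(s) = 8/(s + 1/s)
(1/(Y(224, 636) - 216115) + 133431)*(-388412 + L(-3)) = (1/(636*(1 + 224) - 216115) + 133431)*(-388412 + 8*(-3)/(1 + (-3)²)) = (1/(636*225 - 216115) + 133431)*(-388412 + 8*(-3)/(1 + 9)) = (1/(143100 - 216115) + 133431)*(-388412 + 8*(-3)/10) = (1/(-73015) + 133431)*(-388412 + 8*(-3)*(⅒)) = (-1/73015 + 133431)*(-388412 - 12/5) = (9742464464/73015)*(-1942072/5) = -18920567446529408/365075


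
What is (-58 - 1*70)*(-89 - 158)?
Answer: 31616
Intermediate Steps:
(-58 - 1*70)*(-89 - 158) = (-58 - 70)*(-247) = -128*(-247) = 31616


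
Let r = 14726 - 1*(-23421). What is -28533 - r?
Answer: -66680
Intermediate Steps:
r = 38147 (r = 14726 + 23421 = 38147)
-28533 - r = -28533 - 1*38147 = -28533 - 38147 = -66680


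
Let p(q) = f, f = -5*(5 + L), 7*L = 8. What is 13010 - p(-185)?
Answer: 91285/7 ≈ 13041.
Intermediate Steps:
L = 8/7 (L = (1/7)*8 = 8/7 ≈ 1.1429)
f = -215/7 (f = -5*(5 + 8/7) = -5*43/7 = -215/7 ≈ -30.714)
p(q) = -215/7
13010 - p(-185) = 13010 - 1*(-215/7) = 13010 + 215/7 = 91285/7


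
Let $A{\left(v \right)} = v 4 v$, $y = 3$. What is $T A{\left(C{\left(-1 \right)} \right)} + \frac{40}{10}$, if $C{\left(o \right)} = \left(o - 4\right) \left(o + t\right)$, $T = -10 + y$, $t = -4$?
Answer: $-17496$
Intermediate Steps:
$T = -7$ ($T = -10 + 3 = -7$)
$C{\left(o \right)} = \left(-4 + o\right)^{2}$ ($C{\left(o \right)} = \left(o - 4\right) \left(o - 4\right) = \left(-4 + o\right) \left(-4 + o\right) = \left(-4 + o\right)^{2}$)
$A{\left(v \right)} = 4 v^{2}$ ($A{\left(v \right)} = 4 v v = 4 v^{2}$)
$T A{\left(C{\left(-1 \right)} \right)} + \frac{40}{10} = - 7 \cdot 4 \left(16 + \left(-1\right)^{2} - -8\right)^{2} + \frac{40}{10} = - 7 \cdot 4 \left(16 + 1 + 8\right)^{2} + 40 \cdot \frac{1}{10} = - 7 \cdot 4 \cdot 25^{2} + 4 = - 7 \cdot 4 \cdot 625 + 4 = \left(-7\right) 2500 + 4 = -17500 + 4 = -17496$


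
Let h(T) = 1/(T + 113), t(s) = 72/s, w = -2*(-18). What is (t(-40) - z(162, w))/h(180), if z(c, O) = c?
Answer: -239967/5 ≈ -47993.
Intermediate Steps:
w = 36
h(T) = 1/(113 + T)
(t(-40) - z(162, w))/h(180) = (72/(-40) - 1*162)/(1/(113 + 180)) = (72*(-1/40) - 162)/(1/293) = (-9/5 - 162)/(1/293) = -819/5*293 = -239967/5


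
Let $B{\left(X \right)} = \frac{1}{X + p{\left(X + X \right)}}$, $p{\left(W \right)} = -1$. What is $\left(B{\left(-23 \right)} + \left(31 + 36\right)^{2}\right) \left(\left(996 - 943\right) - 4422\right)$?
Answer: $- \frac{470694215}{24} \approx -1.9612 \cdot 10^{7}$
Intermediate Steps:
$B{\left(X \right)} = \frac{1}{-1 + X}$ ($B{\left(X \right)} = \frac{1}{X - 1} = \frac{1}{-1 + X}$)
$\left(B{\left(-23 \right)} + \left(31 + 36\right)^{2}\right) \left(\left(996 - 943\right) - 4422\right) = \left(\frac{1}{-1 - 23} + \left(31 + 36\right)^{2}\right) \left(\left(996 - 943\right) - 4422\right) = \left(\frac{1}{-24} + 67^{2}\right) \left(\left(996 - 943\right) - 4422\right) = \left(- \frac{1}{24} + 4489\right) \left(53 - 4422\right) = \frac{107735}{24} \left(-4369\right) = - \frac{470694215}{24}$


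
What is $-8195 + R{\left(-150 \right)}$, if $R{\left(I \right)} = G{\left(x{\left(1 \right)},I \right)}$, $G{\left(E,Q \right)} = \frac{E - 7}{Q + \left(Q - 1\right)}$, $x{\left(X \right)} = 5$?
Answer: $- \frac{2466693}{301} \approx -8195.0$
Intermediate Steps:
$G{\left(E,Q \right)} = \frac{-7 + E}{-1 + 2 Q}$ ($G{\left(E,Q \right)} = \frac{-7 + E}{Q + \left(-1 + Q\right)} = \frac{-7 + E}{-1 + 2 Q}$)
$R{\left(I \right)} = - \frac{2}{-1 + 2 I}$ ($R{\left(I \right)} = \frac{-7 + 5}{-1 + 2 I} = \frac{1}{-1 + 2 I} \left(-2\right) = - \frac{2}{-1 + 2 I}$)
$-8195 + R{\left(-150 \right)} = -8195 - \frac{2}{-1 + 2 \left(-150\right)} = -8195 - \frac{2}{-1 - 300} = -8195 - \frac{2}{-301} = -8195 - - \frac{2}{301} = -8195 + \frac{2}{301} = - \frac{2466693}{301}$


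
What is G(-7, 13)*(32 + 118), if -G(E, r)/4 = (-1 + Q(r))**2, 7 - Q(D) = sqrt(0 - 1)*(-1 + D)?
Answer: 64800 + 86400*I ≈ 64800.0 + 86400.0*I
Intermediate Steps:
Q(D) = 7 - I*(-1 + D) (Q(D) = 7 - sqrt(0 - 1)*(-1 + D) = 7 - sqrt(-1)*(-1 + D) = 7 - I*(-1 + D))
G(E, r) = -4*(6 + I - I*r)**2 (G(E, r) = -4*(-1 + (7 + I - I*r))**2 = -4*(6 + I - I*r)**2)
G(-7, 13)*(32 + 118) = (-4*(6 + I - 1*I*13)**2)*(32 + 118) = -4*(6 + I - 13*I)**2*150 = -4*(6 - 12*I)**2*150 = -600*(6 - 12*I)**2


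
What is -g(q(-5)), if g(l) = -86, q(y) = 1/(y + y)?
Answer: 86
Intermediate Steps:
q(y) = 1/(2*y)
-g(q(-5)) = -1*(-86) = 86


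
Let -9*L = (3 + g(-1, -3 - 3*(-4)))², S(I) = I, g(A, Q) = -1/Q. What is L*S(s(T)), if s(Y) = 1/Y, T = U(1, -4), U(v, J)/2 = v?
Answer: -338/729 ≈ -0.46365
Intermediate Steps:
U(v, J) = 2*v
T = 2 (T = 2*1 = 2)
s(Y) = 1/Y
L = -676/729 (L = -(3 - 1/(-3 - 3*(-4)))²/9 = -(3 - 1/(-3 + 12))²/9 = -(3 - 1/9)²/9 = -(3 - 1*⅑)²/9 = -(3 - ⅑)²/9 = -(26/9)²/9 = -⅑*676/81 = -676/729 ≈ -0.92730)
L*S(s(T)) = -676/729/2 = -676/729*½ = -338/729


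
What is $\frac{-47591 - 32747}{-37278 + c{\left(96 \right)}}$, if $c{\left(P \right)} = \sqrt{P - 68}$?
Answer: $\frac{748709991}{347412314} + \frac{40169 \sqrt{7}}{347412314} \approx 2.1554$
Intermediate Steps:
$c{\left(P \right)} = \sqrt{-68 + P}$
$\frac{-47591 - 32747}{-37278 + c{\left(96 \right)}} = \frac{-47591 - 32747}{-37278 + \sqrt{-68 + 96}} = - \frac{80338}{-37278 + \sqrt{28}} = - \frac{80338}{-37278 + 2 \sqrt{7}}$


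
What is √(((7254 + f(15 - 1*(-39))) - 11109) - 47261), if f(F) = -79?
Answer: I*√51195 ≈ 226.26*I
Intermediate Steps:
√(((7254 + f(15 - 1*(-39))) - 11109) - 47261) = √(((7254 - 79) - 11109) - 47261) = √((7175 - 11109) - 47261) = √(-3934 - 47261) = √(-51195) = I*√51195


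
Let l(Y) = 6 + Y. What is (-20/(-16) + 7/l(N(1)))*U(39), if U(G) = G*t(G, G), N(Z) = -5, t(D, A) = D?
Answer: 50193/4 ≈ 12548.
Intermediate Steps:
U(G) = G² (U(G) = G*G = G²)
(-20/(-16) + 7/l(N(1)))*U(39) = (-20/(-16) + 7/(6 - 5))*39² = (-20*(-1/16) + 7/1)*1521 = (5/4 + 7*1)*1521 = (5/4 + 7)*1521 = (33/4)*1521 = 50193/4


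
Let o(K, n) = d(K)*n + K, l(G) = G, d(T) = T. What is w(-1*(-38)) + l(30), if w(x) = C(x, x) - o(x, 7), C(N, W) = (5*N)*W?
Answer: 6946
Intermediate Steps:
C(N, W) = 5*N*W
o(K, n) = K + K*n (o(K, n) = K*n + K = K + K*n)
w(x) = -8*x + 5*x² (w(x) = 5*x*x - x*(1 + 7) = 5*x² - x*8 = 5*x² - 8*x = -8*x + 5*x²)
w(-1*(-38)) + l(30) = (-1*(-38))*(-8 + 5*(-1*(-38))) + 30 = 38*(-8 + 5*38) + 30 = 38*(-8 + 190) + 30 = 38*182 + 30 = 6916 + 30 = 6946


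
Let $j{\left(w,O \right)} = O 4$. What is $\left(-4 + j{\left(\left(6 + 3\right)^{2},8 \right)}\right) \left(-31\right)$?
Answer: $-868$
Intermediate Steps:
$j{\left(w,O \right)} = 4 O$
$\left(-4 + j{\left(\left(6 + 3\right)^{2},8 \right)}\right) \left(-31\right) = \left(-4 + 4 \cdot 8\right) \left(-31\right) = \left(-4 + 32\right) \left(-31\right) = 28 \left(-31\right) = -868$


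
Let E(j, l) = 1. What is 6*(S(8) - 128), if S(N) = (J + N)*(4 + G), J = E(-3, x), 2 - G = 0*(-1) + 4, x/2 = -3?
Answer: -660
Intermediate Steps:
x = -6 (x = 2*(-3) = -6)
G = -2 (G = 2 - (0*(-1) + 4) = 2 - (0 + 4) = 2 - 1*4 = 2 - 4 = -2)
J = 1
S(N) = 2 + 2*N (S(N) = (1 + N)*(4 - 2) = (1 + N)*2 = 2 + 2*N)
6*(S(8) - 128) = 6*((2 + 2*8) - 128) = 6*((2 + 16) - 128) = 6*(18 - 128) = 6*(-110) = -660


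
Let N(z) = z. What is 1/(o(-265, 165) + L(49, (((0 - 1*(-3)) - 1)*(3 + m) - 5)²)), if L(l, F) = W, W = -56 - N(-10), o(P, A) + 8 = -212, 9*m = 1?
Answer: -1/266 ≈ -0.0037594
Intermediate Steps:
m = ⅑ (m = (⅑)*1 = ⅑ ≈ 0.11111)
o(P, A) = -220 (o(P, A) = -8 - 212 = -220)
W = -46 (W = -56 - 1*(-10) = -56 + 10 = -46)
L(l, F) = -46
1/(o(-265, 165) + L(49, (((0 - 1*(-3)) - 1)*(3 + m) - 5)²)) = 1/(-220 - 46) = 1/(-266) = -1/266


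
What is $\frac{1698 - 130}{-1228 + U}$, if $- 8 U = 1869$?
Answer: $- \frac{12544}{11693} \approx -1.0728$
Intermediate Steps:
$U = - \frac{1869}{8}$ ($U = \left(- \frac{1}{8}\right) 1869 = - \frac{1869}{8} \approx -233.63$)
$\frac{1698 - 130}{-1228 + U} = \frac{1698 - 130}{-1228 - \frac{1869}{8}} = \frac{1568}{- \frac{11693}{8}} = 1568 \left(- \frac{8}{11693}\right) = - \frac{12544}{11693}$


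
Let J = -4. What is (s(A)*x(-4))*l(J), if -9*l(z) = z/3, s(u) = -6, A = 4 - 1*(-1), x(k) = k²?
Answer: -128/9 ≈ -14.222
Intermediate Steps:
A = 5 (A = 4 + 1 = 5)
l(z) = -z/27 (l(z) = -z/(9*3) = -z/27)
(s(A)*x(-4))*l(J) = (-6*(-4)²)*(-1/27*(-4)) = -6*16*(4/27) = -96*4/27 = -128/9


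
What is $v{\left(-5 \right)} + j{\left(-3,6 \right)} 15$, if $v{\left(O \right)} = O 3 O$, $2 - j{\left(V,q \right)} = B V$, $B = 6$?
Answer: $375$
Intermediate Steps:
$j{\left(V,q \right)} = 2 - 6 V$
$v{\left(O \right)} = 3 O^{2}$ ($v{\left(O \right)} = 3 O O = 3 O^{2}$)
$v{\left(-5 \right)} + j{\left(-3,6 \right)} 15 = 3 \left(-5\right)^{2} + \left(2 - -18\right) 15 = 3 \cdot 25 + \left(2 + 18\right) 15 = 75 + 20 \cdot 15 = 75 + 300 = 375$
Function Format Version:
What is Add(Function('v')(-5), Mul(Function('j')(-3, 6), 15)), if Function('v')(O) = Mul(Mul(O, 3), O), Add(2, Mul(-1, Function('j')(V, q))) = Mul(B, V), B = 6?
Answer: 375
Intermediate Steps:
Function('j')(V, q) = Add(2, Mul(-6, V)) (Function('j')(V, q) = Add(2, Mul(-1, Mul(6, V))) = Add(2, Mul(-6, V)))
Function('v')(O) = Mul(3, Pow(O, 2)) (Function('v')(O) = Mul(Mul(3, O), O) = Mul(3, Pow(O, 2)))
Add(Function('v')(-5), Mul(Function('j')(-3, 6), 15)) = Add(Mul(3, Pow(-5, 2)), Mul(Add(2, Mul(-6, -3)), 15)) = Add(Mul(3, 25), Mul(Add(2, 18), 15)) = Add(75, Mul(20, 15)) = Add(75, 300) = 375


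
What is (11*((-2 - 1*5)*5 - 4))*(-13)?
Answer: 5577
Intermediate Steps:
(11*((-2 - 1*5)*5 - 4))*(-13) = (11*((-2 - 5)*5 - 4))*(-13) = (11*(-7*5 - 4))*(-13) = (11*(-35 - 4))*(-13) = (11*(-39))*(-13) = -429*(-13) = 5577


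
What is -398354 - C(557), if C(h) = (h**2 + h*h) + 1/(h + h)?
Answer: -1135001129/1114 ≈ -1.0189e+6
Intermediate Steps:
C(h) = 1/(2*h) + 2*h**2 (C(h) = (h**2 + h**2) + 1/(2*h) = 2*h**2 + 1/(2*h) = 1/(2*h) + 2*h**2)
-398354 - C(557) = -398354 - (1 + 4*557**3)/(2*557) = -398354 - (1 + 4*172808693)/(2*557) = -398354 - (1 + 691234772)/(2*557) = -398354 - 691234773/(2*557) = -398354 - 1*691234773/1114 = -398354 - 691234773/1114 = -1135001129/1114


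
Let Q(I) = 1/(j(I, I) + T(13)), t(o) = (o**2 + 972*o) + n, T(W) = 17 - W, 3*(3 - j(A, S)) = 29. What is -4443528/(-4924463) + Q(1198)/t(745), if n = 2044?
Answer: 45544689749427/50474130526136 ≈ 0.90234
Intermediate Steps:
j(A, S) = -20/3 (j(A, S) = 3 - 1/3*29 = 3 - 29/3 = -20/3)
t(o) = 2044 + o**2 + 972*o (t(o) = (o**2 + 972*o) + 2044 = 2044 + o**2 + 972*o)
Q(I) = -3/8 (Q(I) = 1/(-20/3 + (17 - 1*13)) = 1/(-20/3 + (17 - 13)) = 1/(-20/3 + 4) = 1/(-8/3) = -3/8)
-4443528/(-4924463) + Q(1198)/t(745) = -4443528/(-4924463) - 3/(8*(2044 + 745**2 + 972*745)) = -4443528*(-1/4924463) - 3/(8*(2044 + 555025 + 724140)) = 4443528/4924463 - 3/8/1281209 = 4443528/4924463 - 3/8*1/1281209 = 4443528/4924463 - 3/10249672 = 45544689749427/50474130526136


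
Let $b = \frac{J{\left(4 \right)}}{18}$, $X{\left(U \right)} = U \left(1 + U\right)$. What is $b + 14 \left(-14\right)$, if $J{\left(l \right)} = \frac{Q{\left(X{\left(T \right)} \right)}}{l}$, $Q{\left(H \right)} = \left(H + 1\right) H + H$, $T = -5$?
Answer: $- \frac{1709}{9} \approx -189.89$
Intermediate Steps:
$Q{\left(H \right)} = H + H \left(1 + H\right)$ ($Q{\left(H \right)} = \left(1 + H\right) H + H = H \left(1 + H\right) + H = H + H \left(1 + H\right)$)
$J{\left(l \right)} = \frac{440}{l}$ ($J{\left(l \right)} = \frac{- 5 \left(1 - 5\right) \left(2 - 5 \left(1 - 5\right)\right)}{l} = \frac{\left(-5\right) \left(-4\right) \left(2 - -20\right)}{l} = \frac{20 \left(2 + 20\right)}{l} = \frac{20 \cdot 22}{l} = \frac{440}{l}$)
$b = \frac{55}{9}$ ($b = \frac{440 \cdot \frac{1}{4}}{18} = 440 \cdot \frac{1}{4} \cdot \frac{1}{18} = 110 \cdot \frac{1}{18} = \frac{55}{9} \approx 6.1111$)
$b + 14 \left(-14\right) = \frac{55}{9} + 14 \left(-14\right) = \frac{55}{9} - 196 = - \frac{1709}{9}$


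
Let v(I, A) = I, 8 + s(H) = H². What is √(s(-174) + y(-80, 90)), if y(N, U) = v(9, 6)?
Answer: √30277 ≈ 174.00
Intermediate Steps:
s(H) = -8 + H²
y(N, U) = 9
√(s(-174) + y(-80, 90)) = √((-8 + (-174)²) + 9) = √((-8 + 30276) + 9) = √(30268 + 9) = √30277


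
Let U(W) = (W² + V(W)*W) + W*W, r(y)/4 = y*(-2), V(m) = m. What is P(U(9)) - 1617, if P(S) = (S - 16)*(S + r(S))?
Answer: -387744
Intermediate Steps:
r(y) = -8*y (r(y) = 4*(y*(-2)) = 4*(-2*y) = -8*y)
U(W) = 3*W² (U(W) = (W² + W*W) + W*W = (W² + W²) + W² = 2*W² + W² = 3*W²)
P(S) = -7*S*(-16 + S) (P(S) = (S - 16)*(S - 8*S) = (-16 + S)*(-7*S) = -7*S*(-16 + S))
P(U(9)) - 1617 = 7*(3*9²)*(16 - 3*9²) - 1617 = 7*(3*81)*(16 - 3*81) - 1617 = 7*243*(16 - 1*243) - 1617 = 7*243*(16 - 243) - 1617 = 7*243*(-227) - 1617 = -386127 - 1617 = -387744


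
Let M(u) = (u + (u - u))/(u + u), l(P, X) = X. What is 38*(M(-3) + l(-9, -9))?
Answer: -323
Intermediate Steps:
M(u) = ½ (M(u) = (u + 0)/((2*u)) = u*(1/(2*u)) = ½)
38*(M(-3) + l(-9, -9)) = 38*(½ - 9) = 38*(-17/2) = -323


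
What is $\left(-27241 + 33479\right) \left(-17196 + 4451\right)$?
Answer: $-79503310$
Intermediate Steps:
$\left(-27241 + 33479\right) \left(-17196 + 4451\right) = 6238 \left(-12745\right) = -79503310$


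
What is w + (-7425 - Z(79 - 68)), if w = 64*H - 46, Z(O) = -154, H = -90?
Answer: -13077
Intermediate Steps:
w = -5806 (w = 64*(-90) - 46 = -5760 - 46 = -5806)
w + (-7425 - Z(79 - 68)) = -5806 + (-7425 - 1*(-154)) = -5806 + (-7425 + 154) = -5806 - 7271 = -13077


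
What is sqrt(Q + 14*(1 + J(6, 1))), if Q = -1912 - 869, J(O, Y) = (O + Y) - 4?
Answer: 5*I*sqrt(109) ≈ 52.202*I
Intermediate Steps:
J(O, Y) = -4 + O + Y
Q = -2781
sqrt(Q + 14*(1 + J(6, 1))) = sqrt(-2781 + 14*(1 + (-4 + 6 + 1))) = sqrt(-2781 + 14*(1 + 3)) = sqrt(-2781 + 14*4) = sqrt(-2781 + 56) = sqrt(-2725) = 5*I*sqrt(109)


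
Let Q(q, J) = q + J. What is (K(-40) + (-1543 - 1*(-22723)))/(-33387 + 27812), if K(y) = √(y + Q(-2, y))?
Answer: -4236/1115 - I*√82/5575 ≈ -3.7991 - 0.0016243*I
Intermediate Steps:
Q(q, J) = J + q
K(y) = √(-2 + 2*y) (K(y) = √(y + (y - 2)) = √(y + (-2 + y)) = √(-2 + 2*y))
(K(-40) + (-1543 - 1*(-22723)))/(-33387 + 27812) = (√(-2 + 2*(-40)) + (-1543 - 1*(-22723)))/(-33387 + 27812) = (√(-2 - 80) + (-1543 + 22723))/(-5575) = (√(-82) + 21180)*(-1/5575) = (I*√82 + 21180)*(-1/5575) = (21180 + I*√82)*(-1/5575) = -4236/1115 - I*√82/5575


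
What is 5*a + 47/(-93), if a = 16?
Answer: 7393/93 ≈ 79.495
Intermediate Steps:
5*a + 47/(-93) = 5*16 + 47/(-93) = 80 + 47*(-1/93) = 80 - 47/93 = 7393/93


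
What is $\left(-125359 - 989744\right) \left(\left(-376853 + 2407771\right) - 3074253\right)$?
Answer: $1163425988505$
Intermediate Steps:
$\left(-125359 - 989744\right) \left(\left(-376853 + 2407771\right) - 3074253\right) = - 1115103 \left(2030918 - 3074253\right) = \left(-1115103\right) \left(-1043335\right) = 1163425988505$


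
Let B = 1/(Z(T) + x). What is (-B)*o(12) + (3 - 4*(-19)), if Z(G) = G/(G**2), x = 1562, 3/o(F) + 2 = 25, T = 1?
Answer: 946656/11983 ≈ 79.000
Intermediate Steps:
o(F) = 3/23 (o(F) = 3/(-2 + 25) = 3/23)
Z(G) = 1/G (Z(G) = G/G**2 = 1/G)
B = 1/1563 (B = 1/(1/1 + 1562) = 1/(1 + 1562) = 1/1563 ≈ 0.00063980)
(-B)*o(12) + (3 - 4*(-19)) = -1*1/1563*(3/23) + (3 - 4*(-19)) = -1/1563*3/23 + (3 + 76) = -1/11983 + 79 = 946656/11983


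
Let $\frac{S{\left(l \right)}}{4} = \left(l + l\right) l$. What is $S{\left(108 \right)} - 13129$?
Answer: $80183$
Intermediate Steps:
$S{\left(l \right)} = 8 l^{2}$ ($S{\left(l \right)} = 4 \left(l + l\right) l = 4 \cdot 2 l l = 4 \cdot 2 l^{2} = 8 l^{2}$)
$S{\left(108 \right)} - 13129 = 8 \cdot 108^{2} - 13129 = 8 \cdot 11664 - 13129 = 93312 - 13129 = 80183$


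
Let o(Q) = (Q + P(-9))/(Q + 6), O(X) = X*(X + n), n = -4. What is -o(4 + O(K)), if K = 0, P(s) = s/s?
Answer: -½ ≈ -0.50000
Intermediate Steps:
P(s) = 1
O(X) = X*(-4 + X) (O(X) = X*(X - 4) = X*(-4 + X))
o(Q) = (1 + Q)/(6 + Q) (o(Q) = (Q + 1)/(Q + 6) = (1 + Q)/(6 + Q))
-o(4 + O(K)) = -(1 + (4 + 0*(-4 + 0)))/(6 + (4 + 0*(-4 + 0))) = -(1 + (4 + 0*(-4)))/(6 + (4 + 0*(-4))) = -(1 + (4 + 0))/(6 + (4 + 0)) = -(1 + 4)/(6 + 4) = -5/10 = -1*½ = -½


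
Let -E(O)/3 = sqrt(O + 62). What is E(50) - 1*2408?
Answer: -2408 - 12*sqrt(7) ≈ -2439.8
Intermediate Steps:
E(O) = -3*sqrt(62 + O) (E(O) = -3*sqrt(O + 62) = -3*sqrt(62 + O))
E(50) - 1*2408 = -3*sqrt(62 + 50) - 1*2408 = -12*sqrt(7) - 2408 = -2408 - 12*sqrt(7)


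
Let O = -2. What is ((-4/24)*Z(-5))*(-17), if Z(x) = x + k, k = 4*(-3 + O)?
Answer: -425/6 ≈ -70.833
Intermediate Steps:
k = -20 (k = 4*(-3 - 2) = 4*(-5) = -20)
Z(x) = -20 + x (Z(x) = x - 20 = -20 + x)
((-4/24)*Z(-5))*(-17) = ((-4/24)*(-20 - 5))*(-17) = (-4*1/24*(-25))*(-17) = -⅙*(-25)*(-17) = (25/6)*(-17) = -425/6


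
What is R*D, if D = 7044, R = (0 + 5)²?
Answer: 176100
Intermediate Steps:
R = 25 (R = 5² = 25)
R*D = 25*7044 = 176100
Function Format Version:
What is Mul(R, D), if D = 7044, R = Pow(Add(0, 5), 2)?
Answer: 176100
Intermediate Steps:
R = 25 (R = Pow(5, 2) = 25)
Mul(R, D) = Mul(25, 7044) = 176100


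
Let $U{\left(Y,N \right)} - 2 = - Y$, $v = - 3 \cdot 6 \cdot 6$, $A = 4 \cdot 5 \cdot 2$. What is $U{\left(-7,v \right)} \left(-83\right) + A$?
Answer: $-707$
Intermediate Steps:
$A = 40$ ($A = 20 \cdot 2 = 40$)
$v = -108$ ($v = \left(-3\right) 36 = -108$)
$U{\left(Y,N \right)} = 2 - Y$
$U{\left(-7,v \right)} \left(-83\right) + A = \left(2 - -7\right) \left(-83\right) + 40 = \left(2 + 7\right) \left(-83\right) + 40 = 9 \left(-83\right) + 40 = -747 + 40 = -707$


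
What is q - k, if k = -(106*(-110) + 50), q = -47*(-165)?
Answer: -3855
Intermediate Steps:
q = 7755
k = 11610 (k = -(-11660 + 50) = -1*(-11610) = 11610)
q - k = 7755 - 1*11610 = 7755 - 11610 = -3855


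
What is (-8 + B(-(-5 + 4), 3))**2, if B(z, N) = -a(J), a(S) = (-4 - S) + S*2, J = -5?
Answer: 1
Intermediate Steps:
a(S) = -4 + S (a(S) = (-4 - S) + 2*S = -4 + S)
B(z, N) = 9 (B(z, N) = -(-4 - 5) = -1*(-9) = 9)
(-8 + B(-(-5 + 4), 3))**2 = (-8 + 9)**2 = 1**2 = 1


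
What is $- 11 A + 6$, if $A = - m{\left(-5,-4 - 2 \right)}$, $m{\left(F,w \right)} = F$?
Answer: $-49$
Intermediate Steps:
$A = 5$ ($A = \left(-1\right) \left(-5\right) = 5$)
$- 11 A + 6 = \left(-11\right) 5 + 6 = -55 + 6 = -49$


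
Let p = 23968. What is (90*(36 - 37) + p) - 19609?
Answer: 4269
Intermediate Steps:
(90*(36 - 37) + p) - 19609 = (90*(36 - 37) + 23968) - 19609 = (90*(-1) + 23968) - 19609 = (-90 + 23968) - 19609 = 23878 - 19609 = 4269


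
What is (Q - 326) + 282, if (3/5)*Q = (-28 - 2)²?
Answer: 1456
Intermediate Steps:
Q = 1500 (Q = 5*(-28 - 2)²/3 = (5/3)*(-30)² = (5/3)*900 = 1500)
(Q - 326) + 282 = (1500 - 326) + 282 = 1174 + 282 = 1456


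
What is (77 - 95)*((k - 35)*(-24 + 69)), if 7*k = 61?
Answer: 149040/7 ≈ 21291.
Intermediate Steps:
k = 61/7 (k = (⅐)*61 = 61/7 ≈ 8.7143)
(77 - 95)*((k - 35)*(-24 + 69)) = (77 - 95)*((61/7 - 35)*(-24 + 69)) = -(-3312)*45/7 = -18*(-8280/7) = 149040/7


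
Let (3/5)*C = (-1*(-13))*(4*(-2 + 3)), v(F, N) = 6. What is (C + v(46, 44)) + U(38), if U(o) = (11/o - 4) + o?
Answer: 14473/114 ≈ 126.96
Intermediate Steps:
U(o) = -4 + o + 11/o (U(o) = (-4 + 11/o) + o = -4 + o + 11/o)
C = 260/3 (C = 5*((-1*(-13))*(4*(-2 + 3)))/3 = 5*(13*(4*1))/3 = 5*(13*4)/3 = (5/3)*52 = 260/3 ≈ 86.667)
(C + v(46, 44)) + U(38) = (260/3 + 6) + (-4 + 38 + 11/38) = 278/3 + (-4 + 38 + 11*(1/38)) = 278/3 + (-4 + 38 + 11/38) = 278/3 + 1303/38 = 14473/114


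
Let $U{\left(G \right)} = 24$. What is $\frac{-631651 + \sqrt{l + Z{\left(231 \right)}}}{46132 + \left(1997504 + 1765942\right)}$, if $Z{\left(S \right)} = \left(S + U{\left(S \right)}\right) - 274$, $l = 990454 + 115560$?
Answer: $- \frac{631651}{3809578} + \frac{\sqrt{1105995}}{3809578} \approx -0.16553$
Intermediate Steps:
$l = 1106014$
$Z{\left(S \right)} = -250 + S$ ($Z{\left(S \right)} = \left(S + 24\right) - 274 = \left(24 + S\right) - 274 = -250 + S$)
$\frac{-631651 + \sqrt{l + Z{\left(231 \right)}}}{46132 + \left(1997504 + 1765942\right)} = \frac{-631651 + \sqrt{1106014 + \left(-250 + 231\right)}}{46132 + \left(1997504 + 1765942\right)} = \frac{-631651 + \sqrt{1106014 - 19}}{46132 + 3763446} = \frac{-631651 + \sqrt{1105995}}{3809578} = \left(-631651 + \sqrt{1105995}\right) \frac{1}{3809578} = - \frac{631651}{3809578} + \frac{\sqrt{1105995}}{3809578}$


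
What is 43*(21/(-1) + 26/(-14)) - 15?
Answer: -6985/7 ≈ -997.86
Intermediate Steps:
43*(21/(-1) + 26/(-14)) - 15 = 43*(21*(-1) + 26*(-1/14)) - 15 = 43*(-21 - 13/7) - 15 = 43*(-160/7) - 15 = -6880/7 - 15 = -6985/7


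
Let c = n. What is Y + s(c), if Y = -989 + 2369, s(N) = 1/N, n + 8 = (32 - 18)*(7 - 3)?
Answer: 66241/48 ≈ 1380.0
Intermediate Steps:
n = 48 (n = -8 + (32 - 18)*(7 - 3) = -8 + 14*4 = -8 + 56 = 48)
c = 48
Y = 1380
Y + s(c) = 1380 + 1/48 = 66241/48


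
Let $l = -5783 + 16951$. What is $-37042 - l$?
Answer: $-48210$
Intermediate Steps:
$l = 11168$
$-37042 - l = -37042 - 11168 = -48210$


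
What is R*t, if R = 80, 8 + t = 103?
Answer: 7600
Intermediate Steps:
t = 95 (t = -8 + 103 = 95)
R*t = 80*95 = 7600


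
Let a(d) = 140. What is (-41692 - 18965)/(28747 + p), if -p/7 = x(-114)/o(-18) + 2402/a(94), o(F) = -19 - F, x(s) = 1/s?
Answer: -17287245/8158649 ≈ -2.1189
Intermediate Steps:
p = -34246/285 (p = -7*(1/((-114)*(-19 - 1*(-18))) + 2402/140) = -7*(-1/(114*(-19 + 18)) + 2402*(1/140)) = -7*(-1/114/(-1) + 1201/70) = -7*(-1/114*(-1) + 1201/70) = -7*(1/114 + 1201/70) = -7*34246/1995 = -34246/285 ≈ -120.16)
(-41692 - 18965)/(28747 + p) = (-41692 - 18965)/(28747 - 34246/285) = -60657/8158649/285 = -60657*285/8158649 = -17287245/8158649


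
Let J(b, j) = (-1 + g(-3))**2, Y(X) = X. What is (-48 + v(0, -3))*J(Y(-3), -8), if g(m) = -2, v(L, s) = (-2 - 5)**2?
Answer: 9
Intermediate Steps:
v(L, s) = 49 (v(L, s) = (-7)**2 = 49)
J(b, j) = 9 (J(b, j) = (-1 - 2)**2 = (-3)**2 = 9)
(-48 + v(0, -3))*J(Y(-3), -8) = (-48 + 49)*9 = 1*9 = 9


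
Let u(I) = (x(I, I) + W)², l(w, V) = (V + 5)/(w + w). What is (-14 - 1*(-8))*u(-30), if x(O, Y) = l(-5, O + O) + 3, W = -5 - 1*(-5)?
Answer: -867/2 ≈ -433.50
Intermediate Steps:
W = 0 (W = -5 + 5 = 0)
l(w, V) = (5 + V)/(2*w) (l(w, V) = (5 + V)/((2*w)) = (5 + V)*(1/(2*w)) = (5 + V)/(2*w))
x(O, Y) = 5/2 - O/5 (x(O, Y) = (½)*(5 + (O + O))/(-5) + 3 = (½)*(-⅕)*(5 + 2*O) + 3 = (-½ - O/5) + 3 = 5/2 - O/5)
u(I) = (5/2 - I/5)² (u(I) = ((5/2 - I/5) + 0)² = (5/2 - I/5)²)
(-14 - 1*(-8))*u(-30) = (-14 - 1*(-8))*((25 - 2*(-30))²/100) = (-14 + 8)*((25 + 60)²/100) = -3*85²/50 = -3*7225/50 = -6*289/4 = -867/2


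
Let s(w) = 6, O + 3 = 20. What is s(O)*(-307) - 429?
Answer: -2271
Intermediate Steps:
O = 17 (O = -3 + 20 = 17)
s(O)*(-307) - 429 = 6*(-307) - 429 = -1842 - 429 = -2271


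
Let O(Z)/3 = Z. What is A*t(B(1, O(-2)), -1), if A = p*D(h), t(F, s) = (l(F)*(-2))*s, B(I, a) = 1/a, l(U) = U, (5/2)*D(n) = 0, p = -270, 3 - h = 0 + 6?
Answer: 0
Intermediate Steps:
h = -3 (h = 3 - (0 + 6) = 3 - 1*6 = 3 - 6 = -3)
O(Z) = 3*Z
D(n) = 0 (D(n) = (2/5)*0 = 0)
t(F, s) = -2*F*s (t(F, s) = (F*(-2))*s = (-2*F)*s = -2*F*s)
A = 0 (A = -270*0 = 0)
A*t(B(1, O(-2)), -1) = 0*(-2*(-1)/3*(-2)) = 0*(-2*(-1)/(-6)) = 0*(-2*(-1/6)*(-1)) = 0*(-1/3) = 0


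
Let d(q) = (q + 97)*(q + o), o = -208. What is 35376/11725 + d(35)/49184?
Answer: 5493213/2151800 ≈ 2.5528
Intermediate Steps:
d(q) = (-208 + q)*(97 + q) (d(q) = (q + 97)*(q - 208) = (97 + q)*(-208 + q) = (-208 + q)*(97 + q))
35376/11725 + d(35)/49184 = 35376/11725 + (-20176 + 35² - 111*35)/49184 = 35376*(1/11725) + (-20176 + 1225 - 3885)*(1/49184) = 528/175 - 22836*1/49184 = 528/175 - 5709/12296 = 5493213/2151800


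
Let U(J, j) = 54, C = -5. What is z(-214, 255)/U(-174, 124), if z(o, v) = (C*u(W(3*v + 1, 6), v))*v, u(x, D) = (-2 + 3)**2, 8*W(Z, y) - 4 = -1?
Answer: -425/18 ≈ -23.611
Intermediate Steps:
W(Z, y) = 3/8 (W(Z, y) = 1/2 + (1/8)*(-1) = 1/2 - 1/8 = 3/8)
u(x, D) = 1 (u(x, D) = 1**2 = 1)
z(o, v) = -5*v (z(o, v) = (-5*1)*v = -5*v)
z(-214, 255)/U(-174, 124) = -5*255/54 = -1275*1/54 = -425/18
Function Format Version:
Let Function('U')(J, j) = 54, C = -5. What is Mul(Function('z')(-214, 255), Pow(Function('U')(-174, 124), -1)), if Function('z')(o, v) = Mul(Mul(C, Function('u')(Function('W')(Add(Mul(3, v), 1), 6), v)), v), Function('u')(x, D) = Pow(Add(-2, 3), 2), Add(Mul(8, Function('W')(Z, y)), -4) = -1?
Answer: Rational(-425, 18) ≈ -23.611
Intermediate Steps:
Function('W')(Z, y) = Rational(3, 8) (Function('W')(Z, y) = Add(Rational(1, 2), Mul(Rational(1, 8), -1)) = Add(Rational(1, 2), Rational(-1, 8)) = Rational(3, 8))
Function('u')(x, D) = 1 (Function('u')(x, D) = Pow(1, 2) = 1)
Function('z')(o, v) = Mul(-5, v) (Function('z')(o, v) = Mul(Mul(-5, 1), v) = Mul(-5, v))
Mul(Function('z')(-214, 255), Pow(Function('U')(-174, 124), -1)) = Mul(Mul(-5, 255), Pow(54, -1)) = Mul(-1275, Rational(1, 54)) = Rational(-425, 18)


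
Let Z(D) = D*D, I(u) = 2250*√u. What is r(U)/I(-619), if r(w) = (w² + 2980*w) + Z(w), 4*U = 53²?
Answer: -8210707*I*√619/3714000 ≈ -55.003*I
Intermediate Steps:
U = 2809/4 (U = (¼)*53² = (¼)*2809 = 2809/4 ≈ 702.25)
Z(D) = D²
r(w) = 2*w² + 2980*w (r(w) = (w² + 2980*w) + w² = 2*w² + 2980*w)
r(U)/I(-619) = (2*(2809/4)*(1490 + 2809/4))/((2250*√(-619))) = (2*(2809/4)*(8769/4))/((2250*(I*√619))) = 24632121/(8*((2250*I*√619))) = 24632121*(-I*√619/1392750)/8 = -8210707*I*√619/3714000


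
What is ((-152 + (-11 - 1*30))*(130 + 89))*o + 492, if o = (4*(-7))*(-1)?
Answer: -1182984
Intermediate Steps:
o = 28 (o = -28*(-1) = 28)
((-152 + (-11 - 1*30))*(130 + 89))*o + 492 = ((-152 + (-11 - 1*30))*(130 + 89))*28 + 492 = ((-152 + (-11 - 30))*219)*28 + 492 = ((-152 - 41)*219)*28 + 492 = -193*219*28 + 492 = -42267*28 + 492 = -1183476 + 492 = -1182984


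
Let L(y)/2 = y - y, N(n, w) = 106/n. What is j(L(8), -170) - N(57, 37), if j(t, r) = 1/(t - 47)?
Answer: -5039/2679 ≈ -1.8809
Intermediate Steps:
L(y) = 0 (L(y) = 2*(y - y) = 2*0 = 0)
j(t, r) = 1/(-47 + t)
j(L(8), -170) - N(57, 37) = 1/(-47 + 0) - 106/57 = 1/(-47) - 106/57 = -1/47 - 1*106/57 = -1/47 - 106/57 = -5039/2679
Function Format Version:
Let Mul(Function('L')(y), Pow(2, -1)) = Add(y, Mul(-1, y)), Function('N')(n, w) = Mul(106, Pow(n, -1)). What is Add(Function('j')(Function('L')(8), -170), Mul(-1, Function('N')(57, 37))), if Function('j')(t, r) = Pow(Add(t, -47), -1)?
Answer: Rational(-5039, 2679) ≈ -1.8809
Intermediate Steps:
Function('L')(y) = 0 (Function('L')(y) = Mul(2, Add(y, Mul(-1, y))) = Mul(2, 0) = 0)
Function('j')(t, r) = Pow(Add(-47, t), -1)
Add(Function('j')(Function('L')(8), -170), Mul(-1, Function('N')(57, 37))) = Add(Pow(Add(-47, 0), -1), Mul(-1, Mul(106, Pow(57, -1)))) = Add(Pow(-47, -1), Mul(-1, Mul(106, Rational(1, 57)))) = Add(Rational(-1, 47), Mul(-1, Rational(106, 57))) = Add(Rational(-1, 47), Rational(-106, 57)) = Rational(-5039, 2679)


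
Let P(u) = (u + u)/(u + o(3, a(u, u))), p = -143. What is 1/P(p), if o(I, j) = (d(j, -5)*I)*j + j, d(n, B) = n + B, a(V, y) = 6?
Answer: 119/286 ≈ 0.41608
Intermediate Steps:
d(n, B) = B + n
o(I, j) = j + I*j*(-5 + j) (o(I, j) = ((-5 + j)*I)*j + j = (I*(-5 + j))*j + j = I*j*(-5 + j) + j = j + I*j*(-5 + j))
P(u) = 2*u/(24 + u) (P(u) = (u + u)/(u + 6*(1 + 3*(-5 + 6))) = (2*u)/(u + 6*(1 + 3*1)) = (2*u)/(u + 6*(1 + 3)) = (2*u)/(u + 6*4) = (2*u)/(u + 24) = (2*u)/(24 + u) = 2*u/(24 + u))
1/P(p) = 1/(2*(-143)/(24 - 143)) = 1/(2*(-143)/(-119)) = 1/(2*(-143)*(-1/119)) = 1/(286/119) = 119/286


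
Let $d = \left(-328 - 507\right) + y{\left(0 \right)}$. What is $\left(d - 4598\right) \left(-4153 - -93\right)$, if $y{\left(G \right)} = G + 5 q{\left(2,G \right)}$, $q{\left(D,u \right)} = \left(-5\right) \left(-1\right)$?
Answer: $21956480$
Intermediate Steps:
$q{\left(D,u \right)} = 5$
$y{\left(G \right)} = 25 + G$ ($y{\left(G \right)} = G + 5 \cdot 5 = G + 25 = 25 + G$)
$d = -810$ ($d = \left(-328 - 507\right) + \left(25 + 0\right) = -835 + 25 = -810$)
$\left(d - 4598\right) \left(-4153 - -93\right) = \left(-810 - 4598\right) \left(-4153 - -93\right) = - 5408 \left(-4153 + \left(96 - 3\right)\right) = - 5408 \left(-4153 + 93\right) = \left(-5408\right) \left(-4060\right) = 21956480$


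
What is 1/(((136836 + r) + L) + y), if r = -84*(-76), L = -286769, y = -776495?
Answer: -1/920044 ≈ -1.0869e-6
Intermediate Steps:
r = 6384
1/(((136836 + r) + L) + y) = 1/(((136836 + 6384) - 286769) - 776495) = 1/((143220 - 286769) - 776495) = 1/(-143549 - 776495) = 1/(-920044) = -1/920044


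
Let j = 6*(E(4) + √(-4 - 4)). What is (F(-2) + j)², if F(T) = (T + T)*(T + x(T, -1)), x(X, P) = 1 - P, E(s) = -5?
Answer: 612 - 720*I*√2 ≈ 612.0 - 1018.2*I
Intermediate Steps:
F(T) = 2*T*(2 + T) (F(T) = (T + T)*(T + (1 - 1*(-1))) = (2*T)*(T + (1 + 1)) = (2*T)*(T + 2) = (2*T)*(2 + T) = 2*T*(2 + T))
j = -30 + 12*I*√2 (j = 6*(-5 + √(-4 - 4)) = 6*(-5 + √(-8)) = 6*(-5 + 2*I*√2) = -30 + 12*I*√2 ≈ -30.0 + 16.971*I)
(F(-2) + j)² = (2*(-2)*(2 - 2) + (-30 + 12*I*√2))² = (2*(-2)*0 + (-30 + 12*I*√2))² = (0 + (-30 + 12*I*√2))² = (-30 + 12*I*√2)²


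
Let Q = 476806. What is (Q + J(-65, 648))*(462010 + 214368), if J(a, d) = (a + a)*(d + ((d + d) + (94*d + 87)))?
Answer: -5212022770352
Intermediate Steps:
J(a, d) = 2*a*(87 + 97*d) (J(a, d) = (2*a)*(d + (2*d + (87 + 94*d))) = (2*a)*(d + (87 + 96*d)) = (2*a)*(87 + 97*d) = 2*a*(87 + 97*d))
(Q + J(-65, 648))*(462010 + 214368) = (476806 + 2*(-65)*(87 + 97*648))*(462010 + 214368) = (476806 + 2*(-65)*(87 + 62856))*676378 = (476806 + 2*(-65)*62943)*676378 = (476806 - 8182590)*676378 = -7705784*676378 = -5212022770352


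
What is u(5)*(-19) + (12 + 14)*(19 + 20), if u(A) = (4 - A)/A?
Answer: 5089/5 ≈ 1017.8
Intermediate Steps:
u(A) = (4 - A)/A
u(5)*(-19) + (12 + 14)*(19 + 20) = ((4 - 1*5)/5)*(-19) + (12 + 14)*(19 + 20) = ((4 - 5)/5)*(-19) + 26*39 = ((1/5)*(-1))*(-19) + 1014 = -1/5*(-19) + 1014 = 19/5 + 1014 = 5089/5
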